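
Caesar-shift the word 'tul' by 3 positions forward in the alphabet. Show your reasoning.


Shift each letter by 3: t -> w, u -> x, l -> o. Result: 'wxo'.

wxo


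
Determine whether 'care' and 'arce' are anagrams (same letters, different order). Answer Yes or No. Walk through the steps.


Sorted letters of 'care': 'acer'
Sorted letters of 'arce': 'acer'
They match.

Yes


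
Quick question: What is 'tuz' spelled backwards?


Reverse 'tuz' character by character: 'zut'.

zut


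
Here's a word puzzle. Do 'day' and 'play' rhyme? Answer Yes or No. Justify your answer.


Rime (stressed vowel + following sounds) of 'day': -ay = /eɪ/
Rime of 'play': -ay = /eɪ/
/eɪ/ and /eɪ/ are the same ending sound, so the words rhyme.

Yes


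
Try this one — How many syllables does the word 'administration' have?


Break 'administration' into syllables: ad-min-is-tra-tion -> ad | min | is | tra | tion = 5 syllables

5 syllables


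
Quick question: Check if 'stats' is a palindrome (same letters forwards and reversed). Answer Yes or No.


Forward: 'stats'
Reversed: 'stats'
They are identical.

Yes


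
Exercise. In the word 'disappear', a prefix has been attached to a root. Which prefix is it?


The word 'disappear' = 'dis' (prefix) + 'appear' (root). The prefix is 'dis'.

dis


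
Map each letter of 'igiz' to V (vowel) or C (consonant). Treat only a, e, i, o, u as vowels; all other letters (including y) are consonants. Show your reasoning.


Letter mapping: i = V, g = C, i = V, z = C.

VCVC


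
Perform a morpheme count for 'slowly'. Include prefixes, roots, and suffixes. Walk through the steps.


Decomposition: slow (root) + -ly (suffix) = 2 morpheme(s)

2 morphemes


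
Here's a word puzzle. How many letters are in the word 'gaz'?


Spell out 'gaz' and number each letter: g(1), a(2), z(3). Total: 3 letters.

3


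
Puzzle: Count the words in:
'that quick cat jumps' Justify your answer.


Split into words: that | quick | cat | jumps = 4 words.

4


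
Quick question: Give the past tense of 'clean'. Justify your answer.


Apply rule: Add -ed. 'clean' becomes 'cleaned'.

cleaned


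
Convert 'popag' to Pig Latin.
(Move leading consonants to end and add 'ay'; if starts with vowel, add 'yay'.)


'popag': move consonant cluster 'p' to end and add 'ay': 'opagpay'.

opagpay


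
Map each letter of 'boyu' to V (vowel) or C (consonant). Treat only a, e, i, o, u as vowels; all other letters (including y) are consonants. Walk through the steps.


Letter mapping: b = C, o = V, y = C, u = V.

CVCV


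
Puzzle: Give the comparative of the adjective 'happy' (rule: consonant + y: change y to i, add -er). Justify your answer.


Apply comparative formation (consonant + y: change y to i, add -er): 'happy' -> 'happier'.

happier


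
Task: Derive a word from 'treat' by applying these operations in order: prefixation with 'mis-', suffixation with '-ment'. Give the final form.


Step 1: Add prefix 'mis-' to 'treat' = 'mistreat'
Step 2: Add suffix '-ment' to 'mistreat' = 'mistreatment'

mistreatment


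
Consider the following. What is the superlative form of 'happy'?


Apply superlative formation (consonant + y: change y to i, add -est): 'happy' -> 'happiest'.

happiest


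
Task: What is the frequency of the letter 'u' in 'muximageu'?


Letter 'u' in 'muximageu': found at position(s) 2, 9 = 2 occurrence(s).

2


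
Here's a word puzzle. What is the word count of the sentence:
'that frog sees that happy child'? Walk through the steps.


Split into words: that | frog | sees | that | happy | child = 6 words.

6


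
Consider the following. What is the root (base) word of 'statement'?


Remove suffix '-ment' from 'statement' to get root 'state'.

state


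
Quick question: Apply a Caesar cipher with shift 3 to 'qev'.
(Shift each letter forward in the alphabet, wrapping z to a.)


Shift each letter by 3: q -> t, e -> h, v -> y. Result: 'thy'.

thy


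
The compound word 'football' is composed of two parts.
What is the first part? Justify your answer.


Split 'football' into 'foot' + 'ball'. The first part is 'foot'.

foot


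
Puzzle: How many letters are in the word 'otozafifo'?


Spell out 'otozafifo' and number each letter: o(1), t(2), o(3), z(4), a(5), f(6), i(7), f(8), o(9). Total: 9 letters.

9


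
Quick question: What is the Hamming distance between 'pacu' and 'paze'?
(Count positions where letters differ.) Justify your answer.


Alignment:
Position 1: 'p' vs 'p' = match
Position 2: 'a' vs 'a' = match
Position 3: 'c' vs 'z' = DIFFER
Position 4: 'u' vs 'e' = DIFFER
Total differences: 2

2


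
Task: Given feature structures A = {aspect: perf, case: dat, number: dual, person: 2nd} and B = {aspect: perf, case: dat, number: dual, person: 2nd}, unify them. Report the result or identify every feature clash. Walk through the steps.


Compare features:
aspect: A=perf vs B=perf -> unified: perf
case: A=dat vs B=dat -> unified: dat
number: A=dual vs B=dual -> unified: dual
person: A=2nd vs B=2nd -> unified: 2nd
No clashes found.

Unified: {aspect: perf, case: dat, number: dual, person: 2nd}


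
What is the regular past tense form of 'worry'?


Apply rule: Change -y to -ied. 'worry' becomes 'worried'.

worried


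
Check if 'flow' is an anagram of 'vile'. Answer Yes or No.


Sorted letters of 'flow': 'flow'
Sorted letters of 'vile': 'eilv'
They do not match.

No


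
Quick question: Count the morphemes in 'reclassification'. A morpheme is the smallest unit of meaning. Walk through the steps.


Decomposition: re- (prefix) + class (root) + -ify (suffix) + -ation (suffix) = 4 morpheme(s)

4 morphemes


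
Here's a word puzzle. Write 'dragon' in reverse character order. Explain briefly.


Reverse 'dragon' character by character: 'nogard'.

nogard


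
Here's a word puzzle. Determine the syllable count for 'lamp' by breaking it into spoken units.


Break 'lamp' into syllables: lamp -> lamp = 1 syllable

1 syllable


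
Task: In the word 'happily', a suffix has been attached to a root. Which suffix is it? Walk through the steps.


The word 'happily' = 'happy' (root) + '-ly' (suffix). The suffix is '-ly'.

ly


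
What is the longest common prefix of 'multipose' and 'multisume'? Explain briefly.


Compare from the start: 5 characters match: 'multi'. Mismatch at position 6: 'p' vs 's'.

multi


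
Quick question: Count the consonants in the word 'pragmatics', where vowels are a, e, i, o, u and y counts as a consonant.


Consonants in 'pragmatics': p, r, g, m, t, c, s = 7 consonants.

7


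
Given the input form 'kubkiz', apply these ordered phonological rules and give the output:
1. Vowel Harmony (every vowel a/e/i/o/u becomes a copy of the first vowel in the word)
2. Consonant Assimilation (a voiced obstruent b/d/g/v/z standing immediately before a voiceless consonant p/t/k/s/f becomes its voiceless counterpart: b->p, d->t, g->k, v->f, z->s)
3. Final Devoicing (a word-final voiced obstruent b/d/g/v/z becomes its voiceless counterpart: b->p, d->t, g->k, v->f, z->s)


Starting form: 'kubkiz'
Rule 1: Vowel Harmony: all vowels become 'u' (matching first vowel). 'kubkiz' -> 'kubkuz'
Rule 2: Consonant Assimilation: voiced obstruent before voiceless consonant becomes voiceless ('bk' -> 'pk'). 'kubkuz' -> 'kupkuz'
Rule 3: Final Devoicing: word-final voiced obstruent 'z' becomes voiceless 's'. 'kupkuz' -> 'kupkus'
Final form: 'kupkus'

kupkus


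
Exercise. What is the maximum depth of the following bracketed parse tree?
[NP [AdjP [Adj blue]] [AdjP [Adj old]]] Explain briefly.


Count bracket nesting levels:
'[' at pos 0: depth = 1
'[' at pos 4: depth = 2
'[' at pos 10: depth = 3
'[' at pos 22: depth = 2
'[' at pos 28: depth = 3
Maximum depth reached: 3

3


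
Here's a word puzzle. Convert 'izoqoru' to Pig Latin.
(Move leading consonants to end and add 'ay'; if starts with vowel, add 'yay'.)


'izoqoru' starts with a vowel, so add 'yay': 'izoqoruyay'.

izoqoruyay


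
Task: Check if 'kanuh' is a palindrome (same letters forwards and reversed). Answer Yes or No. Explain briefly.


Forward: 'kanuh'
Reversed: 'hunak'
They differ.

No


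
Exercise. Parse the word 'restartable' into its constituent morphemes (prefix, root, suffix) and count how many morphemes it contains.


Step 1: Identify prefix: 're' (meaning: again)
Step 2: Identify root: 'start'
Step 3: Identify suffix(es): 'able'
Decomposition: re- (prefix: again) + start (root) + -able (suffix: capable of)
Total morphemes: 3

3 morphemes (re- (prefix: again) + start (root) + -able (suffix: capable of))


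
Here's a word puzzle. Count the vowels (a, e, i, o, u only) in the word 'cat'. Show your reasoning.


Vowels in 'cat': a = 1 vowels.

1


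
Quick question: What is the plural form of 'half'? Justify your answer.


Apply rule: Change -f to -ves. 'half' becomes 'halves'.

halves


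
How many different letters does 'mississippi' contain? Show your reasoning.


Unique letters in 'mississippi': {i, m, p, s} = 4 distinct letters.

4


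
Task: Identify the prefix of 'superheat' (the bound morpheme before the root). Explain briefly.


The word 'superheat' = 'super' (prefix) + 'heat' (root). The prefix is 'super'.

super


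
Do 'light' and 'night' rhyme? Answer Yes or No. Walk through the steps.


Rime (stressed vowel + following sounds) of 'light': -ight = /aɪt/
Rime of 'night': -ight = /aɪt/
/aɪt/ and /aɪt/ are the same ending sound, so the words rhyme.

Yes


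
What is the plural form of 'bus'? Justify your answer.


Apply rule: Add -es (sibilant/fricative ending). 'bus' becomes 'buses'.

buses


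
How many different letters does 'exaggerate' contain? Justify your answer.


Unique letters in 'exaggerate': {a, e, g, r, t, x} = 6 distinct letters.

6


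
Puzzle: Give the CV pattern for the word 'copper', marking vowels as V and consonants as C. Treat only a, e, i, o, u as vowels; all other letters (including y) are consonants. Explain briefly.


Letter mapping: c = C, o = V, p = C, p = C, e = V, r = C.

CVCCVC


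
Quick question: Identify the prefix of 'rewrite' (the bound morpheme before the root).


The word 'rewrite' = 're' (prefix) + 'write' (root). The prefix is 're'.

re


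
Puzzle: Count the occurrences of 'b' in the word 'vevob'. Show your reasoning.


Letter 'b' in 'vevob': found at position(s) 5 = 1 occurrence(s).

1


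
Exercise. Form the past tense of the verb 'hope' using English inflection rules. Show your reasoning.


Apply rule: Add -d (word ends in -e). 'hope' becomes 'hoped'.

hoped


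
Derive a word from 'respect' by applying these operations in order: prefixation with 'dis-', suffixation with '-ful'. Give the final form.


Step 1: Add prefix 'dis-' to 'respect' = 'disrespect'
Step 2: Add suffix '-ful' to 'disrespect' = 'disrespectful'

disrespectful


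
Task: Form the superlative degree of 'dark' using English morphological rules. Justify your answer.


Apply superlative formation (add -est): 'dark' -> 'darkest'.

darkest


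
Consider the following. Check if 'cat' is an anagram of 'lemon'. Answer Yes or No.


Sorted letters of 'cat': 'act'
Sorted letters of 'lemon': 'elmno'
They do not match.

No


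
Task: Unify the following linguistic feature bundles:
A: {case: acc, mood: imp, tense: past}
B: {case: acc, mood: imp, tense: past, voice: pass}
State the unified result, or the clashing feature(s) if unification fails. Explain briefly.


Compare features:
case: A=acc vs B=acc -> unified: acc
mood: A=imp vs B=imp -> unified: imp
tense: A=past vs B=past -> unified: past
voice: A=_ vs B=pass -> unified: pass
No clashes found.

Unified: {case: acc, mood: imp, tense: past, voice: pass}


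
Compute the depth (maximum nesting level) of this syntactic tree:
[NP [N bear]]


Count bracket nesting levels:
'[' at pos 0: depth = 1
'[' at pos 4: depth = 2
Maximum depth reached: 2

2


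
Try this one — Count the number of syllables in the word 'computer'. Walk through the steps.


Break 'computer' into syllables: com-pu-ter -> com | pu | ter = 3 syllables

3 syllables


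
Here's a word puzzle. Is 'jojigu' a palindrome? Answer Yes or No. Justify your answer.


Forward: 'jojigu'
Reversed: 'ugijoj'
They differ.

No


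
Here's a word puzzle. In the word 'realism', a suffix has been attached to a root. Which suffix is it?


The word 'realism' = 'real' (root) + '-ism' (suffix). The suffix is '-ism'.

ism


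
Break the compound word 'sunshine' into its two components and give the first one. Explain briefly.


Split 'sunshine' into 'sun' + 'shine'. The first part is 'sun'.

sun


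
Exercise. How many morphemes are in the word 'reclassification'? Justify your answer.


Decomposition: re- (prefix) + class (root) + -ify (suffix) + -ation (suffix) = 4 morpheme(s)

4 morphemes


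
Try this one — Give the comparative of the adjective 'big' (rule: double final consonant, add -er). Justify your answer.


Apply comparative formation (double final consonant, add -er): 'big' -> 'bigger'.

bigger


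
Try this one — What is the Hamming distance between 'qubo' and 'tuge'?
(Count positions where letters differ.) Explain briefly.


Alignment:
Position 1: 'q' vs 't' = DIFFER
Position 2: 'u' vs 'u' = match
Position 3: 'b' vs 'g' = DIFFER
Position 4: 'o' vs 'e' = DIFFER
Total differences: 3

3


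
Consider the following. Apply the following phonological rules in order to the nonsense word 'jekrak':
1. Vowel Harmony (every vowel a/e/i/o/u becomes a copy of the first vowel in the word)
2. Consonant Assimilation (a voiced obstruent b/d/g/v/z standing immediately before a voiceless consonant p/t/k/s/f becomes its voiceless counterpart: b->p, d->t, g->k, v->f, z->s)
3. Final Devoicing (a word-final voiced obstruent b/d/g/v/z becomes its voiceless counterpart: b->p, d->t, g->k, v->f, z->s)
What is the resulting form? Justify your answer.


Starting form: 'jekrak'
Rule 1: Vowel Harmony: all vowels become 'e' (matching first vowel). 'jekrak' -> 'jekrek'
Rule 2: Consonant Assimilation: no voiced obstruent (b/d/g/v/z) stands immediately before a voiceless consonant (p/t/k/s/f). No change.
Rule 3: Final Devoicing: final consonant 'k' is not one of the voiced obstruents b/d/g/v/z. No change.
Final form: 'jekrek'

jekrek


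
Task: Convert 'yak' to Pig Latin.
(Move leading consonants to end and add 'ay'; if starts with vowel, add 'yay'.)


'yak': move consonant cluster 'y' to end and add 'ay': 'akyay'.

akyay


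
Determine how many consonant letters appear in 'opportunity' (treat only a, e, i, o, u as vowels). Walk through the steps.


Consonants in 'opportunity': p, p, r, t, n, t, y = 7 consonants.

7


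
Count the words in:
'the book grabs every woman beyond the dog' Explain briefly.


Split into words: the | book | grabs | every | woman | beyond | the | dog = 8 words.

8


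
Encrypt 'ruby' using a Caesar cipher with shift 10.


Shift each letter by 10: r -> b, u -> e, b -> l, y -> i. Result: 'beli'.

beli


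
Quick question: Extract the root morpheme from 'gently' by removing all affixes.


Remove suffix '-ly' from 'gently' to get root 'gentle'.

gentle


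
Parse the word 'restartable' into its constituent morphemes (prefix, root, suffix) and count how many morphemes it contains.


Step 1: Identify prefix: 're' (meaning: again)
Step 2: Identify root: 'start'
Step 3: Identify suffix(es): 'able'
Decomposition: re- (prefix: again) + start (root) + -able (suffix: capable of)
Total morphemes: 3

3 morphemes (re- (prefix: again) + start (root) + -able (suffix: capable of))


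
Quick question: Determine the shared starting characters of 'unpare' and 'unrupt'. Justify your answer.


Compare from the start: 2 characters match: 'un'. Mismatch at position 3: 'p' vs 'r'.

un


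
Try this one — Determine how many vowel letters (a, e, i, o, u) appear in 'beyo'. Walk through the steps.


Vowels in 'beyo': e, o = 2 vowels.

2


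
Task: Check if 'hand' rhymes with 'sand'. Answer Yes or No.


Rime (stressed vowel + following sounds) of 'hand': -and = /ænd/
Rime of 'sand': -and = /ænd/
/ænd/ and /ænd/ are the same ending sound, so the words rhyme.

Yes


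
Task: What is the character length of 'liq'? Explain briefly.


Spell out 'liq' and number each letter: l(1), i(2), q(3). Total: 3 letters.

3


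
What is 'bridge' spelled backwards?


Reverse 'bridge' character by character: 'egdirb'.

egdirb


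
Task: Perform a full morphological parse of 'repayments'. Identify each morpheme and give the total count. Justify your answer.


Step 1: Identify prefix: 're' (meaning: again)
Step 2: Identify root: 'pay'
Step 3: Identify suffix(es): 'ment, s'
Decomposition: re- (prefix: again) + pay (root) + -ment (suffix: action/result) + -s (plural)
Total morphemes: 4

4 morphemes (re- (prefix: again) + pay (root) + -ment (suffix: action/result) + -s (plural))


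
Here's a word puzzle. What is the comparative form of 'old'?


Apply comparative formation (add -er): 'old' -> 'older'.

older


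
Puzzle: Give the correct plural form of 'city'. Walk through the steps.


Apply rule: Change -y to -ies (consonant + y). 'city' becomes 'cities'.

cities


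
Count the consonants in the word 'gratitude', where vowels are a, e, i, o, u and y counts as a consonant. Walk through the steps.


Consonants in 'gratitude': g, r, t, t, d = 5 consonants.

5


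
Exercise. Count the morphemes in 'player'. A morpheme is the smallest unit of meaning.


Decomposition: play (root) + -er (suffix) = 2 morpheme(s)

2 morphemes


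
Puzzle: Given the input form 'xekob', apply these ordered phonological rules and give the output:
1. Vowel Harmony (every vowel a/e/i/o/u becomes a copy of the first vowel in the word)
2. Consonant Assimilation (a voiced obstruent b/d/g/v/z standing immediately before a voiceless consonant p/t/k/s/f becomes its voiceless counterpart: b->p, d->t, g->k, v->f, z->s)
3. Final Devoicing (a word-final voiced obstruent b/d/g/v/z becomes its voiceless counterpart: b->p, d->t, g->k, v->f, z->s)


Starting form: 'xekob'
Rule 1: Vowel Harmony: all vowels become 'e' (matching first vowel). 'xekob' -> 'xekeb'
Rule 2: Consonant Assimilation: no voiced obstruent (b/d/g/v/z) stands immediately before a voiceless consonant (p/t/k/s/f). No change.
Rule 3: Final Devoicing: word-final voiced obstruent 'b' becomes voiceless 'p'. 'xekeb' -> 'xekep'
Final form: 'xekep'

xekep


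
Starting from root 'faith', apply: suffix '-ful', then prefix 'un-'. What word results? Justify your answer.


Step 1: Add suffix '-ful' to 'faith' = 'faithful'
Step 2: Add prefix 'un-' to 'faithful' = 'unfaithful'

unfaithful


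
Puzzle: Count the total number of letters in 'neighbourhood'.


Spell out 'neighbourhood' and number each letter: n(1), e(2), i(3), g(4), h(5), b(6), o(7), u(8), r(9), h(10), o(11), o(12), d(13). Total: 13 letters.

13


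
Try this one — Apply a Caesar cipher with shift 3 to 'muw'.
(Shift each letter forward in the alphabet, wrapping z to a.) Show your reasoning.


Shift each letter by 3: m -> p, u -> x, w -> z. Result: 'pxz'.

pxz


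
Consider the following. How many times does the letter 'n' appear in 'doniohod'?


Letter 'n' in 'doniohod': found at position(s) 3 = 1 occurrence(s).

1


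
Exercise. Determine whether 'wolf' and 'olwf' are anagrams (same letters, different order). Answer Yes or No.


Sorted letters of 'wolf': 'flow'
Sorted letters of 'olwf': 'flow'
They match.

Yes


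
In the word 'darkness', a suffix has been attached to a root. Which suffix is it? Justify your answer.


The word 'darkness' = 'dark' (root) + '-ness' (suffix). The suffix is '-ness'.

ness


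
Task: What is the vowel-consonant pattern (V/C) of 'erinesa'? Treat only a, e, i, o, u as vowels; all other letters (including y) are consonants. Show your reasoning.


Letter mapping: e = V, r = C, i = V, n = C, e = V, s = C, a = V.

VCVCVCV


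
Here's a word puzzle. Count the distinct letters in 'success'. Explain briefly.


Unique letters in 'success': {c, e, s, u} = 4 distinct letters.

4


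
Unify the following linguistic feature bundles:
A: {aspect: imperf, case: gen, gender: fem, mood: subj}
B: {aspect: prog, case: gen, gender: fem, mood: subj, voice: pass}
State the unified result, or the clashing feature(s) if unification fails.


Compare features:
aspect: A=imperf vs B=prog -> CLASH
case: A=gen vs B=gen -> unified: gen
gender: A=fem vs B=fem -> unified: fem
mood: A=subj vs B=subj -> unified: subj
voice: A=_ vs B=pass -> unified: pass
Clash detected on feature 'aspect' (imperf vs prog); unification fails.

CLASH on 'aspect' (imperf vs prog)


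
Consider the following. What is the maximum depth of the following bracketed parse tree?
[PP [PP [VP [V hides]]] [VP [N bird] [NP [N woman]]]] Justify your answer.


Count bracket nesting levels:
'[' at pos 0: depth = 1
'[' at pos 4: depth = 2
'[' at pos 8: depth = 3
'[' at pos 12: depth = 4
'[' at pos 24: depth = 2
'[' at pos 28: depth = 3
'[' at pos 37: depth = 3
'[' at pos 41: depth = 4
Maximum depth reached: 4

4


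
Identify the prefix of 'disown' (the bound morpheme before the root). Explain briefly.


The word 'disown' = 'dis' (prefix) + 'own' (root). The prefix is 'dis'.

dis


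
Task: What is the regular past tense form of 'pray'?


Apply rule: Add -ed. 'pray' becomes 'prayed'.

prayed


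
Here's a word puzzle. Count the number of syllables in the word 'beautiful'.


Break 'beautiful' into syllables: beau-ti-ful -> beau | ti | ful = 3 syllables

3 syllables


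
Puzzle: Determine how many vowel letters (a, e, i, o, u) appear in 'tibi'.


Vowels in 'tibi': i, i = 2 vowels.

2


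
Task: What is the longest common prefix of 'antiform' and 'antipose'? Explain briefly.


Compare from the start: 4 characters match: 'anti'. Mismatch at position 5: 'f' vs 'p'.

anti


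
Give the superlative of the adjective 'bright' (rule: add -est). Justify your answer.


Apply superlative formation (add -est): 'bright' -> 'brightest'.

brightest


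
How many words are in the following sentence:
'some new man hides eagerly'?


Split into words: some | new | man | hides | eagerly = 5 words.

5


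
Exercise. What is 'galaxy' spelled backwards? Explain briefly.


Reverse 'galaxy' character by character: 'yxalag'.

yxalag


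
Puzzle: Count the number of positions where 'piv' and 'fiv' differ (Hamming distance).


Alignment:
Position 1: 'p' vs 'f' = DIFFER
Position 2: 'i' vs 'i' = match
Position 3: 'v' vs 'v' = match
Total differences: 1

1


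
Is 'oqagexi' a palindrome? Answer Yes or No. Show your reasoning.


Forward: 'oqagexi'
Reversed: 'ixegaqo'
They differ.

No


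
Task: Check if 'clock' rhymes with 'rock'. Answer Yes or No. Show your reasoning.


Rime (stressed vowel + following sounds) of 'clock': -ock = /ɒk/
Rime of 'rock': -ock = /ɒk/
/ɒk/ and /ɒk/ are the same ending sound, so the words rhyme.

Yes


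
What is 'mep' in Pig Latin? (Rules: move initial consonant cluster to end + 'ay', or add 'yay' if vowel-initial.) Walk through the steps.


'mep': move consonant cluster 'm' to end and add 'ay': 'epmay'.

epmay


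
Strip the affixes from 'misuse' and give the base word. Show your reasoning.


Remove prefix 'mis' from 'misuse' to get root 'use'.

use


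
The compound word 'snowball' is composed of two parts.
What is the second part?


Split 'snowball' into 'snow' + 'ball'. The second part is 'ball'.

ball


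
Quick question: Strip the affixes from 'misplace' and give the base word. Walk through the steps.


Remove prefix 'mis' from 'misplace' to get root 'place'.

place


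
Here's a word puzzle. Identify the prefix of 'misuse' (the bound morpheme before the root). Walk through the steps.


The word 'misuse' = 'mis' (prefix) + 'use' (root). The prefix is 'mis'.

mis


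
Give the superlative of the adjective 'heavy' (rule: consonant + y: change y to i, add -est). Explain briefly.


Apply superlative formation (consonant + y: change y to i, add -est): 'heavy' -> 'heaviest'.

heaviest


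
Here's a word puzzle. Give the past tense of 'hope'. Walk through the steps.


Apply rule: Add -d (word ends in -e). 'hope' becomes 'hoped'.

hoped


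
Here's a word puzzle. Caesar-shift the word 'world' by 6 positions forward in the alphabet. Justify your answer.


Shift each letter by 6: w -> c, o -> u, r -> x, l -> r, d -> j. Result: 'cuxrj'.

cuxrj


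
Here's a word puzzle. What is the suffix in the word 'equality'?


The word 'equality' = 'equal' (root) + '-ity' (suffix). The suffix is '-ity'.

ity


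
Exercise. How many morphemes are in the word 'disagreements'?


Decomposition: dis- (prefix) + agree (root) + -ment (suffix) + -s (plural) = 4 morpheme(s)

4 morphemes


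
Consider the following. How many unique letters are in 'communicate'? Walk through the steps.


Unique letters in 'communicate': {a, c, e, i, m, n, o, t, u} = 9 distinct letters.

9


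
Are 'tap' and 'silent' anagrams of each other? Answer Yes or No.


Sorted letters of 'tap': 'apt'
Sorted letters of 'silent': 'eilnst'
They do not match.

No


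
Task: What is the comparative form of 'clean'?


Apply comparative formation (add -er): 'clean' -> 'cleaner'.

cleaner


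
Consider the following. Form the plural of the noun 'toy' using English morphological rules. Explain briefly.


Apply rule: Add -s. 'toy' becomes 'toys'.

toys


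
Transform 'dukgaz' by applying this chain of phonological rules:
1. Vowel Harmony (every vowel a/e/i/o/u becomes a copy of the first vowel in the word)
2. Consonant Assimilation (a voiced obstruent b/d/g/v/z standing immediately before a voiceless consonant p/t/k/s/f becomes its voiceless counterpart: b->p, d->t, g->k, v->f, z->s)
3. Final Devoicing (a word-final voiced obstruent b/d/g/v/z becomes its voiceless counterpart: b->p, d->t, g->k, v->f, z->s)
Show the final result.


Starting form: 'dukgaz'
Rule 1: Vowel Harmony: all vowels become 'u' (matching first vowel). 'dukgaz' -> 'dukguz'
Rule 2: Consonant Assimilation: no voiced obstruent (b/d/g/v/z) stands immediately before a voiceless consonant (p/t/k/s/f). No change.
Rule 3: Final Devoicing: word-final voiced obstruent 'z' becomes voiceless 's'. 'dukguz' -> 'dukgus'
Final form: 'dukgus'

dukgus


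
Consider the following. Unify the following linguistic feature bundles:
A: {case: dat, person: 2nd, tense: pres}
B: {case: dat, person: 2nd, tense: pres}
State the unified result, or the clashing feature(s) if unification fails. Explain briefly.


Compare features:
case: A=dat vs B=dat -> unified: dat
person: A=2nd vs B=2nd -> unified: 2nd
tense: A=pres vs B=pres -> unified: pres
No clashes found.

Unified: {case: dat, person: 2nd, tense: pres}


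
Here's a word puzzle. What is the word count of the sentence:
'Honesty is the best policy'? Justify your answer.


Split into words: Honesty | is | the | best | policy = 5 words.

5


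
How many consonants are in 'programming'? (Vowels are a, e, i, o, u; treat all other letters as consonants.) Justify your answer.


Consonants in 'programming': p, r, g, r, m, m, n, g = 8 consonants.

8


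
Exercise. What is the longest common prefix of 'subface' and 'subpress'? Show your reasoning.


Compare from the start: 3 characters match: 'sub'. Mismatch at position 4: 'f' vs 'p'.

sub


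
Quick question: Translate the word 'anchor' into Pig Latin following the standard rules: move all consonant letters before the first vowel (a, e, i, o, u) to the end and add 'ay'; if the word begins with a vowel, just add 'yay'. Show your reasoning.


'anchor' starts with a vowel, so add 'yay': 'anchoryay'.

anchoryay


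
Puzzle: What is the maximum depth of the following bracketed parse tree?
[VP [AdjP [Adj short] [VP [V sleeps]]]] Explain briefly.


Count bracket nesting levels:
'[' at pos 0: depth = 1
'[' at pos 4: depth = 2
'[' at pos 10: depth = 3
'[' at pos 22: depth = 3
'[' at pos 26: depth = 4
Maximum depth reached: 4

4


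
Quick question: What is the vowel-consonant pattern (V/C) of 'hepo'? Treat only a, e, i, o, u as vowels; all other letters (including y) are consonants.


Letter mapping: h = C, e = V, p = C, o = V.

CVCV


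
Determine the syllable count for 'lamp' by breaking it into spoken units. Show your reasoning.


Break 'lamp' into syllables: lamp -> lamp = 1 syllable

1 syllable


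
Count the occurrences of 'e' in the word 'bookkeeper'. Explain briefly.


Letter 'e' in 'bookkeeper': found at position(s) 6, 7, 9 = 3 occurrence(s).

3


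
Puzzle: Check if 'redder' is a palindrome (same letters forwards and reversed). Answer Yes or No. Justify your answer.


Forward: 'redder'
Reversed: 'redder'
They are identical.

Yes


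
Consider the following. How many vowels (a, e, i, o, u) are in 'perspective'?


Vowels in 'perspective': e, e, i, e = 4 vowels.

4


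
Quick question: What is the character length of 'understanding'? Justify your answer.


Spell out 'understanding' and number each letter: u(1), n(2), d(3), e(4), r(5), s(6), t(7), a(8), n(9), d(10), i(11), n(12), g(13). Total: 13 letters.

13


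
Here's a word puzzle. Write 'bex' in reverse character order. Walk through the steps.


Reverse 'bex' character by character: 'xeb'.

xeb


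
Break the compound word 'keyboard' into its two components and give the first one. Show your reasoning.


Split 'keyboard' into 'key' + 'board'. The first part is 'key'.

key


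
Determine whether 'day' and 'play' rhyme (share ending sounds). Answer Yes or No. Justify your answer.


Rime (stressed vowel + following sounds) of 'day': -ay = /eɪ/
Rime of 'play': -ay = /eɪ/
/eɪ/ and /eɪ/ are the same ending sound, so the words rhyme.

Yes


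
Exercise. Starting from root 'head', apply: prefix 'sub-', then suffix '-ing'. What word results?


Step 1: Add prefix 'sub-' to 'head' = 'subhead'
Step 2: Add suffix '-ing' to 'subhead' = 'subheading'

subheading


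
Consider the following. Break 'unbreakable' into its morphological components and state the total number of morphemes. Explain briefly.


Step 1: Identify prefix: 'un' (meaning: not/reverse)
Step 2: Identify root: 'break'
Step 3: Identify suffix(es): 'able'
Decomposition: un- (prefix: not/reverse) + break (root) + -able (suffix: capable of)
Total morphemes: 3

3 morphemes (un- (prefix: not/reverse) + break (root) + -able (suffix: capable of))


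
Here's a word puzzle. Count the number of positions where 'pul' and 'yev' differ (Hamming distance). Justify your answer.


Alignment:
Position 1: 'p' vs 'y' = DIFFER
Position 2: 'u' vs 'e' = DIFFER
Position 3: 'l' vs 'v' = DIFFER
Total differences: 3

3


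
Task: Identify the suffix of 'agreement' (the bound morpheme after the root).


The word 'agreement' = 'agree' (root) + '-ment' (suffix). The suffix is '-ment'.

ment


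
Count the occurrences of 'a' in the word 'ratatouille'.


Letter 'a' in 'ratatouille': found at position(s) 2, 4 = 2 occurrence(s).

2


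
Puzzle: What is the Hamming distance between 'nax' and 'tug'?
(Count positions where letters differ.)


Alignment:
Position 1: 'n' vs 't' = DIFFER
Position 2: 'a' vs 'u' = DIFFER
Position 3: 'x' vs 'g' = DIFFER
Total differences: 3

3


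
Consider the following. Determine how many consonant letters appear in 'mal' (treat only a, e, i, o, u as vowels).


Consonants in 'mal': m, l = 2 consonants.

2


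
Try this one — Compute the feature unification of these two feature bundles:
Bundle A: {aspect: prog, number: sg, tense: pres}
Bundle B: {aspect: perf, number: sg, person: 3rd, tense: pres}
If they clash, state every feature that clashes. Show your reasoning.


Compare features:
aspect: A=prog vs B=perf -> CLASH
number: A=sg vs B=sg -> unified: sg
person: A=_ vs B=3rd -> unified: 3rd
tense: A=pres vs B=pres -> unified: pres
Clash detected on feature 'aspect' (prog vs perf); unification fails.

CLASH on 'aspect' (prog vs perf)


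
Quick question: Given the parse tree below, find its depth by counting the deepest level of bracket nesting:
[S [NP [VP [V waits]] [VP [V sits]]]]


Count bracket nesting levels:
'[' at pos 0: depth = 1
'[' at pos 3: depth = 2
'[' at pos 7: depth = 3
'[' at pos 11: depth = 4
'[' at pos 22: depth = 3
'[' at pos 26: depth = 4
Maximum depth reached: 4

4


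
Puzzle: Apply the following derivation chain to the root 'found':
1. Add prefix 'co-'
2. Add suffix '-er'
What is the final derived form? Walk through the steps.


Step 1: Add prefix 'co-' to 'found' = 'cofound'
Step 2: Add suffix '-er' to 'cofound' = 'cofounder'

cofounder


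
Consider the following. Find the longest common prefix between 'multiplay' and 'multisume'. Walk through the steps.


Compare from the start: 5 characters match: 'multi'. Mismatch at position 6: 'p' vs 's'.

multi


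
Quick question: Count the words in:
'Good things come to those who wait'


Split into words: Good | things | come | to | those | who | wait = 7 words.

7


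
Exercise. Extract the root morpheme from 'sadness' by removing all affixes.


Remove suffix '-ness' from 'sadness' to get root 'sad'.

sad


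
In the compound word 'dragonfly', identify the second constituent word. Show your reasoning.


Split 'dragonfly' into 'dragon' + 'fly'. The second part is 'fly'.

fly


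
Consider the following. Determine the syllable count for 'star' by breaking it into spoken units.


Break 'star' into syllables: star -> star = 1 syllable

1 syllable


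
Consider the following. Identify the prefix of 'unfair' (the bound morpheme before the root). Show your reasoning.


The word 'unfair' = 'un' (prefix) + 'fair' (root). The prefix is 'un'.

un


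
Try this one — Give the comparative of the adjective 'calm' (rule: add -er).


Apply comparative formation (add -er): 'calm' -> 'calmer'.

calmer


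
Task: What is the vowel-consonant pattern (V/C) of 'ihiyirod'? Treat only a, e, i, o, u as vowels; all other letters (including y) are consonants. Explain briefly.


Letter mapping: i = V, h = C, i = V, y = C, i = V, r = C, o = V, d = C.

VCVCVCVC


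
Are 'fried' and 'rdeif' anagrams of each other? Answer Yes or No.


Sorted letters of 'fried': 'defir'
Sorted letters of 'rdeif': 'defir'
They match.

Yes


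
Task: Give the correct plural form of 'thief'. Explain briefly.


Apply rule: Change -f to -ves. 'thief' becomes 'thieves'.

thieves


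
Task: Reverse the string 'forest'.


Reverse 'forest' character by character: 'tserof'.

tserof


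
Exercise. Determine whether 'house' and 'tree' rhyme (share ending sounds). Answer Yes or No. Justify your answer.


Rime (stressed vowel + following sounds) of 'house': -ouse = /aʊs/
Rime of 'tree': -ee = /iː/
/aʊs/ and /iː/ are different ending sounds, so the words do not rhyme.

No


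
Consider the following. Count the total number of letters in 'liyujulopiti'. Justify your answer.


Spell out 'liyujulopiti' and number each letter: l(1), i(2), y(3), u(4), j(5), u(6), l(7), o(8), p(9), i(10), t(11), i(12). Total: 12 letters.

12


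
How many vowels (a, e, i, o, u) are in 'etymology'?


Vowels in 'etymology': e, o, o = 3 vowels.

3


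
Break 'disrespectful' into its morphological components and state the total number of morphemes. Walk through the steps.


Step 1: Identify prefix: 'dis' (meaning: not/apart)
Step 2: Identify root: 'respect'
Step 3: Identify suffix(es): 'ful'
Decomposition: dis- (prefix: not/apart) + respect (root) + -ful (suffix: full of)
Total morphemes: 3

3 morphemes (dis- (prefix: not/apart) + respect (root) + -ful (suffix: full of))


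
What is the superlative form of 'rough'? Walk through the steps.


Apply superlative formation (add -est): 'rough' -> 'roughest'.

roughest


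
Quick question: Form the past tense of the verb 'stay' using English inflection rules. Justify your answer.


Apply rule: Add -ed. 'stay' becomes 'stayed'.

stayed


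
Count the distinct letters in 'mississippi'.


Unique letters in 'mississippi': {i, m, p, s} = 4 distinct letters.

4


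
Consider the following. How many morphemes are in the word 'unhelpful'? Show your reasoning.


Decomposition: un- (prefix) + help (root) + -ful (suffix) = 3 morpheme(s)

3 morphemes


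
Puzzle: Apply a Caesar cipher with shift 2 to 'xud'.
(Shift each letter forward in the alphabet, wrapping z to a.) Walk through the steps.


Shift each letter by 2: x -> z, u -> w, d -> f. Result: 'zwf'.

zwf


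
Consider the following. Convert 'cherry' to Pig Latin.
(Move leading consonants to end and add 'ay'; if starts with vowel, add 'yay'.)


'cherry': move consonant cluster 'ch' to end and add 'ay': 'errychay'.

errychay


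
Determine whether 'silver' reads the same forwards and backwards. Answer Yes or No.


Forward: 'silver'
Reversed: 'revlis'
They differ.

No


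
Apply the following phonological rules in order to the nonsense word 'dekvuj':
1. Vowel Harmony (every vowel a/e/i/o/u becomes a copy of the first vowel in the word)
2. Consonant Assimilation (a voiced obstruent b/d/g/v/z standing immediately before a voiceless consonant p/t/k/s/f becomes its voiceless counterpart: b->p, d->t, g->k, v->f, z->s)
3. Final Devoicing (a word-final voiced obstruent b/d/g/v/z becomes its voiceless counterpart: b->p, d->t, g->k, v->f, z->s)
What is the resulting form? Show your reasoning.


Starting form: 'dekvuj'
Rule 1: Vowel Harmony: all vowels become 'e' (matching first vowel). 'dekvuj' -> 'dekvej'
Rule 2: Consonant Assimilation: no voiced obstruent (b/d/g/v/z) stands immediately before a voiceless consonant (p/t/k/s/f). No change.
Rule 3: Final Devoicing: final consonant 'j' is not one of the voiced obstruents b/d/g/v/z. No change.
Final form: 'dekvej'

dekvej


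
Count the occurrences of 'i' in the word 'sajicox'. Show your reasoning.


Letter 'i' in 'sajicox': found at position(s) 4 = 1 occurrence(s).

1


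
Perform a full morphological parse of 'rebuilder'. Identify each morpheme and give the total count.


Step 1: Identify prefix: 're' (meaning: again)
Step 2: Identify root: 'build'
Step 3: Identify suffix(es): 'er'
Decomposition: re- (prefix: again) + build (root) + -er (suffix: one who)
Total morphemes: 3

3 morphemes (re- (prefix: again) + build (root) + -er (suffix: one who))


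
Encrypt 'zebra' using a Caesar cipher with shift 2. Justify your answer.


Shift each letter by 2: z -> b, e -> g, b -> d, r -> t, a -> c. Result: 'bgdtc'.

bgdtc


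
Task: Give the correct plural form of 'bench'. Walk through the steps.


Apply rule: Add -es (sibilant/fricative ending). 'bench' becomes 'benches'.

benches


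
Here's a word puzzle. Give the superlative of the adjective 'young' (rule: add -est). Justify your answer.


Apply superlative formation (add -est): 'young' -> 'youngest'.

youngest


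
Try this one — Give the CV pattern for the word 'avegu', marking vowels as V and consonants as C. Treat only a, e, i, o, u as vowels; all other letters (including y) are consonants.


Letter mapping: a = V, v = C, e = V, g = C, u = V.

VCVCV


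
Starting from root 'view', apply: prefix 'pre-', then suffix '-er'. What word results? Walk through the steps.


Step 1: Add prefix 'pre-' to 'view' = 'preview'
Step 2: Add suffix '-er' to 'preview' = 'previewer'

previewer


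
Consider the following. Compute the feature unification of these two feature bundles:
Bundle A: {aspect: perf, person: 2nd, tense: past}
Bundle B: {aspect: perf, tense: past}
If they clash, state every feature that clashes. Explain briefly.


Compare features:
aspect: A=perf vs B=perf -> unified: perf
person: A=2nd vs B=_ -> unified: 2nd
tense: A=past vs B=past -> unified: past
No clashes found.

Unified: {aspect: perf, person: 2nd, tense: past}
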